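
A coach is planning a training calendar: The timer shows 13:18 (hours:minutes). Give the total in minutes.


Hours: 13
Minutes: 18
Convert hours to minutes: 13 x 60 = 780
Add remaining minutes: 780 + 18 = 798

798


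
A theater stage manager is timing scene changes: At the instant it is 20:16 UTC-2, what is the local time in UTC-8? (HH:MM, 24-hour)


Local time: 20:16 at UTC-2 (offset -2h)
Target zone: UTC-8 (offset -8h)
Difference: -8 - (-2) = -6 hours
Calculation: 20 + (-6) = 14
Result: 14:16

14:16


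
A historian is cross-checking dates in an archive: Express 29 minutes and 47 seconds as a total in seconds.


Minutes: 29
Seconds: 47
Convert minutes to seconds: 29 x 60 = 1740
Add remaining seconds: 1740 + 47 = 1787

1787


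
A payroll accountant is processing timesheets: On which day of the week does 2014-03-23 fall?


Date: 2014-03-23
January 1, 2014 is a Wednesday
Day of year: 82
Offset from Jan 1: 81 days
81 mod 7 = 4
Result: Sunday

Sunday


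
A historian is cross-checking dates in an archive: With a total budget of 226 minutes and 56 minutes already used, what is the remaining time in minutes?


Total budget: 226 minutes
Time used: 56 minutes
Remaining: 226 - 56 = 170 minutes
Percent used: 24.8%
Percent remaining: 75.2%

170


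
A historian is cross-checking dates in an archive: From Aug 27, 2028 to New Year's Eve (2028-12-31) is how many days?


Start: August 27, 2028
End: December 31, 2028
Days left in August: 4
September: 30
October: 31
November: 30
December: 31
Sum of remaining months: 122
Total: 4 + 122 = 126

126


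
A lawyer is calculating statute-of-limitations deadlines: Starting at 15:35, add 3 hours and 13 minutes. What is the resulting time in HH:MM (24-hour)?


Start time: 15:35
Adding: 3 hours 13 minutes
Minutes: 35 + 13 = 48
Hours: 15 + 3 + 0 = 18
Result: 18:48

18:48


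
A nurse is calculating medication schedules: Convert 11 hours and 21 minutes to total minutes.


Hours: 11
Extra minutes: 21
Minutes per hour: 60
Hours to minutes: 11 x 60 = 660
Total: 660 + 21 = 681

681


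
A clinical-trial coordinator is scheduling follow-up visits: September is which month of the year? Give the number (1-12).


Calendar month order:
8. August
9. September <--
10. October
September is month number 9

9


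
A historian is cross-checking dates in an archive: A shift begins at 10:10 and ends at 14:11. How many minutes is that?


Start time: 10:10 = 610 minutes from midnight
End time: 14:11 = 851 minutes from midnight
Difference: 851 - 610 = 241 minutes
That is 4 hours and 1 minutes

241


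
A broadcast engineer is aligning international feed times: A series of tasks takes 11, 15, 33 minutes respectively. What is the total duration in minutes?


Durations: 11, 15, 33
Running sum: 11
+ 15 = 26
+ 33 = 59
Total duration: 59 minutes

59


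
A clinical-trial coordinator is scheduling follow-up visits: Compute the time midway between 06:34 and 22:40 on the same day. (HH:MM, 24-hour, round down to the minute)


Start time: 06:34 = 394 minutes from midnight
End time: 22:40 = 1360 minutes from midnight
Sum: 394 + 1360 = 1754
Midpoint: 1754 / 2 = 877 minutes
Convert: 877 / 60 = 14 hours, 37 minutes
Result: 14:37

14:37


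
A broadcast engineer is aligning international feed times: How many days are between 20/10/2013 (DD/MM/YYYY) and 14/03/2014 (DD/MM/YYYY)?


Start date: 2013-10-20
End date: 2014-03-14
Oct 2013: +12 days
Nov 2013: +30 days
Dec 2013: +31 days
... (3 more months)
Total: 145 days

145


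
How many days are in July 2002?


Month: July
Year: 2002
July is a 31-day month
Total: 31 days

31


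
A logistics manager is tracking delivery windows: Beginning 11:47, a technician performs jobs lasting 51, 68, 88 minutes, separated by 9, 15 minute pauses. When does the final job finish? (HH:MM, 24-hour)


Start: 11:47 = 707 min from midnight
  after task 1 (51 min): 12:38
  after break (9 min): 12:47
  after task 2 (68 min): 13:55
  after break (15 min): 14:10
  after task 3 (88 min): 15:38
Total elapsed: 231 minutes
End time: 15:38

15:38


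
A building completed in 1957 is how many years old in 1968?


Birth year: 1957
Current year: 1968
Age = current year - birth year
Age = 1968 - 1957 = 11

11


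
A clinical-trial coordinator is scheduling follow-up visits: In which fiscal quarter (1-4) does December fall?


Month: December (month 12)
Q1: January-March (months 1-3)
Q2: April-June (months 4-6)
Q3: July-September (months 7-9)
Q4: October-December (months 10-12)
Month 12 falls in Q4

4


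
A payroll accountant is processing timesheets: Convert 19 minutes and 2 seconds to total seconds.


Minutes: 19
Extra seconds: 2
Seconds per minute: 60
Minutes to seconds: 19 x 60 = 1140
Total: 1140 + 2 = 1142

1142


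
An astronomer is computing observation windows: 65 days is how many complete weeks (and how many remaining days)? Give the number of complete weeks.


Total days: 65
Days per week: 7
Division: 65 / 7 = 9 remainder 2
Complete weeks: 9
Remaining days: 2

9


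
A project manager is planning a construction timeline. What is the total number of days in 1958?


Year: 1958
Check leap year rules:
Divisible by 4? No
1958 is not a leap year
Days: 365

365


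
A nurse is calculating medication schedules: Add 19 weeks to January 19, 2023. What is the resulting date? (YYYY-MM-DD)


Start: 2023-01-19
Weeks to add: 19
Convert to days: 19 x 7 = 133 days
Add 133 days to 2023-01-19
Result: 2023-06-01

2023-06-01


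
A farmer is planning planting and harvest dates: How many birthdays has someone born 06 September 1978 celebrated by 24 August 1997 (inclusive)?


Birth: 1978-09-06
Reference: 1997-08-24
Year difference: 1997 - 1978 = 19
Has birthday (09-06) occurred by 08-24? No
Birthday not yet reached this year -> subtract 1
Age in full years: 18

18


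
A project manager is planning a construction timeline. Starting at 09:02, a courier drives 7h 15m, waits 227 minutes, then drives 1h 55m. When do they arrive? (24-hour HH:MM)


Depart: 09:02
Leg 1: +435 min -> 16:17
Layover: +227 min -> 20:04
Leg 2: +115 min -> 21:59
Total travel: 777 minutes = 12h 57m
Arrival: 21:59

21:59


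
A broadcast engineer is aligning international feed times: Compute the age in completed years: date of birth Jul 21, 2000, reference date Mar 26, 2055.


Birth: 2000-07-21
Reference: 2055-03-26
Year difference: 2055 - 2000 = 55
Has birthday (07-21) occurred by 03-26? No
Birthday not yet reached this year -> subtract 1
Age in full years: 54

54


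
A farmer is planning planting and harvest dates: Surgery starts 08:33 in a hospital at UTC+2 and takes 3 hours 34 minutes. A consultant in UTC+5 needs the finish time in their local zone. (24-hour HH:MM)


Start: 08:33 in UTC+2
Step 1 - add duration:
  minutes: 33 + 34 = 67 (carry 1h)
  hours: 8 + 3 + 1 = 12
  end in UTC+2: 12:07
Step 2 - convert UTC+2 -> UTC+5:
  offset difference: 5 - (2) = 3 hours
  12 + (3) = 15 -> mod 24 = 15
Result: 15:07 in UTC+5

15:07


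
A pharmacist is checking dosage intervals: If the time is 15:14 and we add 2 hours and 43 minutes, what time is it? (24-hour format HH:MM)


Start time: 15:14
Adding: 2 hours 43 minutes
Minutes: 14 + 43 = 57
Hours: 15 + 2 + 0 = 17
Result: 17:57

17:57


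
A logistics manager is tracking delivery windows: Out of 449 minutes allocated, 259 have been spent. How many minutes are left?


Total budget: 449 minutes
Time used: 259 minutes
Remaining: 449 - 259 = 190 minutes
Percent used: 57.7%
Percent remaining: 42.3%

190


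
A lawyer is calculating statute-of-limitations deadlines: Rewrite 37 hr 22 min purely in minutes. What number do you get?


Hours: 37
Extra minutes: 22
Minutes per hour: 60
Hours to minutes: 37 x 60 = 2220
Total: 2220 + 22 = 2242

2242


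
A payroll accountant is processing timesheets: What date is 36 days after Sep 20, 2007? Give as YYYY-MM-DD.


Start: 2007-09-20
Adding 36 days
Days remaining in September: 10
After September: 26 days still to add
October 2007 has 31 days, need 26
Result: 2007-10-26

2007-10-26


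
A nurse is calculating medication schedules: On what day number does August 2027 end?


Month: August
Year: 2027
August is a 31-day month
Total: 31 days

31


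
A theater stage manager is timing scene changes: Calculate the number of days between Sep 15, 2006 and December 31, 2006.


Start: September 15, 2006
End: December 31, 2006
Days left in September: 15
October: 31
November: 30
December: 31
Sum of remaining months: 92
Total: 15 + 92 = 107

107


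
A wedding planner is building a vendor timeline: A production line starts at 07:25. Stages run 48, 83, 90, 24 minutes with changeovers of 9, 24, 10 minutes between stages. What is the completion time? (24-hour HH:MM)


Start: 07:25 = 445 min from midnight
  after task 1 (48 min): 08:13
  after break (9 min): 08:22
  after task 2 (83 min): 09:45
  after break (24 min): 10:09
  after task 3 (90 min): 11:39
  after break (10 min): 11:49
  after task 4 (24 min): 12:13
Total elapsed: 288 minutes
End time: 12:13

12:13


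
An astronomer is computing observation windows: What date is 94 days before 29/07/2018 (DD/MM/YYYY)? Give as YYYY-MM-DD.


Start: 2018-07-29
Subtracting 94 days
Days already passed in July: 29
After going back through July: 65 more days to subtract
June 2018: 30 days, 35 remaining
May 2018: 31 days, 4 remaining
April 2018 has 30 days, need 4
Result: 2018-04-26

2018-04-26


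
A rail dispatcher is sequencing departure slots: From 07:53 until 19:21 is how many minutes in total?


Start time: 07:53 = 473 minutes from midnight
End time: 19:21 = 1161 minutes from midnight
Difference: 1161 - 473 = 688 minutes
That is 11 hours and 28 minutes

688


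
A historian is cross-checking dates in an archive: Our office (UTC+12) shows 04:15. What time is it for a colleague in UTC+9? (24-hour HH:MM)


Local time: 04:15 at UTC+12 (offset 12h)
Target zone: UTC+9 (offset 9h)
Difference: 9 - (12) = -3 hours
Calculation: 4 + (-3) = 1
Result: 01:15

01:15


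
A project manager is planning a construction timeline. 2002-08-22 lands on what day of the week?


Date: 2002-08-22
January 1, 2002 is a Tuesday
Day of year: 234
Offset from Jan 1: 233 days
233 mod 7 = 2
Result: Thursday

Thursday


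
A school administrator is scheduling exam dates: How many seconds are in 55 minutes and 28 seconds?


Minutes: 55
Seconds: 28
Convert minutes to seconds: 55 x 60 = 3300
Add remaining seconds: 3300 + 28 = 3328

3328


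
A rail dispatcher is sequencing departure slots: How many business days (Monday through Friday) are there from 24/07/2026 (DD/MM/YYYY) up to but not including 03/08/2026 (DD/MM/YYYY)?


Start: 2026-07-24 (Friday)
End (exclusive): 2026-08-03 (Monday)
Total calendar days: 10
Full weeks: 10 // 7 = 1 -> 5 weekdays
Remaining 3 days starting on Friday:
  Fri(w), Sat(-), Sun(-) -> 1 weekdays
Total business days: 5 + 1 = 6

6


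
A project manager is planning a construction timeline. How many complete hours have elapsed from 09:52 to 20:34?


Start: 09:52
End: 20:34
Hour difference: 20 - 9 = 11 hours
Minute difference: 34 - 52 = -18 minutes
Total minutes: 642
Complete hours: 642 / 60 = 10 (remainder 42)

10


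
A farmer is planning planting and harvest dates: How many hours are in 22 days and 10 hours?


Days: 22
Extra hours: 10
Hours per day: 24
Days to hours: 22 x 24 = 528
Total: 528 + 10 = 538

538


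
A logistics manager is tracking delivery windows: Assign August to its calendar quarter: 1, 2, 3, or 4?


Month: August (month 8)
Q1: January-March (months 1-3)
Q2: April-June (months 4-6)
Q3: July-September (months 7-9)
Q4: October-December (months 10-12)
Month 8 falls in Q3

3


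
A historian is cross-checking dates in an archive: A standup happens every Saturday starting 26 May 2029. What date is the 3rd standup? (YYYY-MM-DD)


First occurrence: 2029-05-26 (occurrence 1)
Each occurrence is 7 days after the previous.
Occurrence 3 is 2 weeks after the first.
2 weeks = 14 days
2029-05-26 + 14 days = 2029-06-09

2029-06-09


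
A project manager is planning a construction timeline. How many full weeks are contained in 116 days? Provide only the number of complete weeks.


Total days: 116
Days per week: 7
Division: 116 / 7 = 16 remainder 4
Complete weeks: 16
Remaining days: 4

16


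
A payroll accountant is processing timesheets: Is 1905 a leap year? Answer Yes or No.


Year: 1905
Divisible by 4? 1905 / 4 = 476.25 -> No
Not divisible by 4, so NOT a leap year

No


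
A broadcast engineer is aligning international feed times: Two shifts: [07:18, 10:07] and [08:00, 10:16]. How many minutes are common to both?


Interval A: [438, 607] minutes from midnight
Interval B: [480, 616] minutes from midnight
Overlap start = max(438, 480) = 480
Overlap end = min(607, 616) = 607
Overlap = 607 - 480 = 127 minutes

127


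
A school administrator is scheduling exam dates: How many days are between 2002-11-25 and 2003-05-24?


Start date: 2002-11-25
End date: 2003-05-24
Nov 2002: +6 days
Dec 2002: +31 days
Jan 2003: +31 days
... (4 more months)
Total: 180 days

180


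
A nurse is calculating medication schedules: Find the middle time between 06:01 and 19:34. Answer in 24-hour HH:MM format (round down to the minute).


Start time: 06:01 = 361 minutes from midnight
End time: 19:34 = 1174 minutes from midnight
Sum: 361 + 1174 = 1535
Midpoint: 1535 / 2 = 767 minutes
Convert: 767 / 60 = 12 hours, 47 minutes
Result: 12:47

12:47


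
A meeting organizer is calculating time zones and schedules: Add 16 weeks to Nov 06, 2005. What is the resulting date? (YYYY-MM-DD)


Start: 2005-11-06
Weeks to add: 16
Convert to days: 16 x 7 = 112 days
Add 112 days to 2005-11-06
Result: 2006-02-26

2006-02-26


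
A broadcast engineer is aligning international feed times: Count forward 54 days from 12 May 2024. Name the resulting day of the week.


Start: 2024-05-12 (Sunday)
Step 1 - find target date: add 54 days
  2024-05-12 + 54 days = 2024-07-05
Step 2 - day of week:
  54 mod 7 = 5
  Sunday + 5 days -> Friday
Result: Friday (2024-07-05)

Friday


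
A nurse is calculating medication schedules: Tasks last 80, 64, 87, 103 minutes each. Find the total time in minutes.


Durations: 80, 64, 87, 103
Running sum: 80
+ 64 = 144
+ 87 = 231
+ 103 = 334
Total duration: 334 minutes
That is 5 hours and 34 minutes

334


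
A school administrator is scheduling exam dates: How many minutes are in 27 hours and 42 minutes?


Hours: 27
Minutes: 42
Convert hours to minutes: 27 x 60 = 1620
Add remaining minutes: 1620 + 42 = 1662

1662


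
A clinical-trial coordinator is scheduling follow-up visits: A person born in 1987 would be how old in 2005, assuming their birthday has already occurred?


Birth year: 1987
Current year: 2005
Age = current year - birth year
Age = 2005 - 1987 = 18

18


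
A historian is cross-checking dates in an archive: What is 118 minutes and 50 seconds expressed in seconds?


Minutes: 118
Extra seconds: 50
Seconds per minute: 60
Minutes to seconds: 118 x 60 = 7080
Total: 7080 + 50 = 7130

7130


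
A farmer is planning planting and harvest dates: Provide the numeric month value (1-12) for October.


Calendar month order:
9. September
10. October <--
11. November
October is month number 10

10


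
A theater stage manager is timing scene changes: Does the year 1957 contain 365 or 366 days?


Year: 1957
Check leap year rules:
Divisible by 4? No
1957 is not a leap year
Days: 365

365


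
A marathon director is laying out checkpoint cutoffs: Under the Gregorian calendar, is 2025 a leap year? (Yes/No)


Year: 2025
Divisible by 4? 2025 / 4 = 506.25 -> No
Not divisible by 4, so NOT a leap year

No


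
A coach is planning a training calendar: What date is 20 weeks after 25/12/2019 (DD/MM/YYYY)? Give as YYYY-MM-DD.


Start: 2019-12-25
Weeks to add: 20
Convert to days: 20 x 7 = 140 days
Add 140 days to 2019-12-25
Result: 2020-05-13

2020-05-13


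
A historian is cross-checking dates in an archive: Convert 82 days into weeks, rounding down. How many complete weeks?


Total days: 82
Days per week: 7
Division: 82 / 7 = 11 remainder 5
Complete weeks: 11
Remaining days: 5

11


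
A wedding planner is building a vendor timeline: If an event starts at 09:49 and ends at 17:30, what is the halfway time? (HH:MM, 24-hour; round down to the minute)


Start time: 09:49 = 589 minutes from midnight
End time: 17:30 = 1050 minutes from midnight
Sum: 589 + 1050 = 1639
Midpoint: 1639 / 2 = 819 minutes
Convert: 819 / 60 = 13 hours, 39 minutes
Result: 13:39

13:39


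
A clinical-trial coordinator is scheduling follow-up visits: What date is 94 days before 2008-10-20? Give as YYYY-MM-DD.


Start: 2008-10-20
Subtracting 94 days
Days already passed in October: 20
After going back through October: 74 more days to subtract
September 2008: 30 days, 44 remaining
August 2008: 31 days, 13 remaining
July 2008 has 31 days, need 13
Result: 2008-07-18

2008-07-18


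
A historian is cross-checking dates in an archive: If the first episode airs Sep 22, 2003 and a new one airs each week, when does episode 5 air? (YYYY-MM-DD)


First occurrence: 2003-09-22 (occurrence 1)
Each occurrence is 7 days after the previous.
Occurrence 5 is 4 weeks after the first.
4 weeks = 28 days
2003-09-22 + 28 days = 2003-10-20

2003-10-20


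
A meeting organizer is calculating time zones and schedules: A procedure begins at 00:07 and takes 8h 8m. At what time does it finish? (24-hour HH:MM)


Start time: 00:07
Adding: 8 hours 8 minutes
Minutes: 7 + 8 = 15
Hours: 0 + 8 + 0 = 8
Result: 08:15

08:15


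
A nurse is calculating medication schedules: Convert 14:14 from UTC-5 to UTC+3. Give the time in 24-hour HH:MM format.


Local time: 14:14 at UTC-5 (offset -5h)
Target zone: UTC+3 (offset 3h)
Difference: 3 - (-5) = 8 hours
Calculation: 14 + (8) = 22
Result: 22:14

22:14


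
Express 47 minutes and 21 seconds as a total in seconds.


Minutes: 47
Seconds: 21
Convert minutes to seconds: 47 x 60 = 2820
Add remaining seconds: 2820 + 21 = 2841

2841


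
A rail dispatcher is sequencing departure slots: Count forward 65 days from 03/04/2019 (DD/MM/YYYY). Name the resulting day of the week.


Start: 2019-04-03 (Wednesday)
Step 1 - find target date: add 65 days
  2019-04-03 + 65 days = 2019-06-07
Step 2 - day of week:
  65 mod 7 = 2
  Wednesday + 2 days -> Friday
Result: Friday (2019-06-07)

Friday


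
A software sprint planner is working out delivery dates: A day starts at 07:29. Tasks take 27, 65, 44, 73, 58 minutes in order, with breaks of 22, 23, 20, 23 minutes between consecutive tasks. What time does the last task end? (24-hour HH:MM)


Start: 07:29 = 449 min from midnight
  after task 1 (27 min): 07:56
  after break (22 min): 08:18
  after task 2 (65 min): 09:23
  after break (23 min): 09:46
  after task 3 (44 min): 10:30
  after break (20 min): 10:50
  after task 4 (73 min): 12:03
  after break (23 min): 12:26
  after task 5 (58 min): 13:24
Total elapsed: 355 minutes
End time: 13:24

13:24


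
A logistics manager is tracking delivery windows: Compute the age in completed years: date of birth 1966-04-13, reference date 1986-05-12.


Birth: 1966-04-13
Reference: 1986-05-12
Year difference: 1986 - 1966 = 20
Has birthday (04-13) occurred by 05-12? Yes
Age in full years: 20

20


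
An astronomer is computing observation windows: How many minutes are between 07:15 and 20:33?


Start time: 07:15 = 435 minutes from midnight
End time: 20:33 = 1233 minutes from midnight
Difference: 1233 - 435 = 798 minutes
That is 13 hours and 18 minutes

798


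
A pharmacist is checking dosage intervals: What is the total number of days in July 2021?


Month: July
Year: 2021
July is a 31-day month
Total: 31 days

31


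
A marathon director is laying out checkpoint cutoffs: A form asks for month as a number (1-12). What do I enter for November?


Calendar month order:
10. October
11. November <--
12. December
November is month number 11

11


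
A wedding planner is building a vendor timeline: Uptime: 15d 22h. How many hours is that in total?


Days: 15
Extra hours: 22
Hours per day: 24
Days to hours: 15 x 24 = 360
Total: 360 + 22 = 382

382


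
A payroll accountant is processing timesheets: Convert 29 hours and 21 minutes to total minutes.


Hours: 29
Extra minutes: 21
Minutes per hour: 60
Hours to minutes: 29 x 60 = 1740
Total: 1740 + 21 = 1761

1761


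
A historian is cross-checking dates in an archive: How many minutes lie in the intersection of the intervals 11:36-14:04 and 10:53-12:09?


Interval A: [696, 844] minutes from midnight
Interval B: [653, 729] minutes from midnight
Overlap start = max(696, 653) = 696
Overlap end = min(844, 729) = 729
Overlap = 729 - 696 = 33 minutes

33


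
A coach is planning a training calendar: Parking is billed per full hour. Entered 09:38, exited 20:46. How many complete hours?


Start: 09:38
End: 20:46
Hour difference: 20 - 9 = 11 hours
Minute difference: 46 - 38 = 8 minutes
Total minutes: 668
Complete hours: 668 / 60 = 11 (remainder 8)

11


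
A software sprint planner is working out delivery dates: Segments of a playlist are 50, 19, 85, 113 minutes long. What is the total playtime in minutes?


Durations: 50, 19, 85, 113
Running sum: 50
+ 19 = 69
+ 85 = 154
+ 113 = 267
Total duration: 267 minutes
That is 4 hours and 27 minutes

267


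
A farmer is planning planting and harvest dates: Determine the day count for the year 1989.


Year: 1989
Check leap year rules:
Divisible by 4? No
1989 is not a leap year
Days: 365

365


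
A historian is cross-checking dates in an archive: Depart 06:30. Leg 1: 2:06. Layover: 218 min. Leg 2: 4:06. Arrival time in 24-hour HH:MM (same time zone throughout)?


Depart: 06:30
Leg 1: +126 min -> 08:36
Layover: +218 min -> 12:14
Leg 2: +246 min -> 16:20
Total travel: 590 minutes = 9h 50m
Arrival: 16:20

16:20


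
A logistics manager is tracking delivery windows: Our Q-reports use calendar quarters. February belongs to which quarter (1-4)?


Month: February (month 2)
Q1: January-March (months 1-3)
Q2: April-June (months 4-6)
Q3: July-September (months 7-9)
Q4: October-December (months 10-12)
Month 2 falls in Q1

1


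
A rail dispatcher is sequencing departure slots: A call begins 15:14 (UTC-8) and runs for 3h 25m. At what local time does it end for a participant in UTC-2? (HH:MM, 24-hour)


Start: 15:14 in UTC-8
Step 1 - add duration:
  minutes: 14 + 25 = 39
  hours: 15 + 3 + 0 = 18
  end in UTC-8: 18:39
Step 2 - convert UTC-8 -> UTC-2:
  offset difference: -2 - (-8) = 6 hours
  18 + (6) = 24 -> mod 24 = 0
Result: 00:39 in UTC-2

00:39


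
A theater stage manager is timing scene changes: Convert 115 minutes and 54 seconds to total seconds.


Minutes: 115
Extra seconds: 54
Seconds per minute: 60
Minutes to seconds: 115 x 60 = 6900
Total: 6900 + 54 = 6954

6954


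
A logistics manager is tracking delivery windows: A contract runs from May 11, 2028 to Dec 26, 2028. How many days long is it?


Start date: 2028-05-11
End date: 2028-12-26
May 2028: +21 days
Jun 2028: +30 days
Jul 2028: +31 days
... (5 more months)
Total: 229 days

229


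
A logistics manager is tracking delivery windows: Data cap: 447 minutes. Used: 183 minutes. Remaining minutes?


Total budget: 447 minutes
Time used: 183 minutes
Remaining: 447 - 183 = 264 minutes
Percent used: 40.9%
Percent remaining: 59.1%

264


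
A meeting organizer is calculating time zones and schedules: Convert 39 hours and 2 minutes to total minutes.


Hours: 39
Minutes: 2
Convert hours to minutes: 39 x 60 = 2340
Add remaining minutes: 2340 + 2 = 2342

2342


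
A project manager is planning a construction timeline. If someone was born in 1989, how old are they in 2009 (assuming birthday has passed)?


Birth year: 1989
Current year: 2009
Age = current year - birth year
Age = 2009 - 1989 = 20

20


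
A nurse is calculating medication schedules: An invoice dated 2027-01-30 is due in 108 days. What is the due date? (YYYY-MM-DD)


Start: 2027-01-30
Adding 108 days
Days remaining in January: 1
After January: 107 days still to add
February 2027: 28 days, 79 remaining
March 2027: 31 days, 48 remaining
April 2027: 30 days, 18 remaining
May 2027 has 31 days, need 18
Result: 2027-05-18

2027-05-18


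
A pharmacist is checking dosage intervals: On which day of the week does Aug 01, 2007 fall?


Date: 2007-08-01
January 1, 2007 is a Monday
Day of year: 213
Offset from Jan 1: 212 days
212 mod 7 = 2
Result: Wednesday

Wednesday


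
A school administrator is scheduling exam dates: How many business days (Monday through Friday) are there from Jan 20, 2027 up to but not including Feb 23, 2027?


Start: 2027-01-20 (Wednesday)
End (exclusive): 2027-02-23 (Tuesday)
Total calendar days: 34
Full weeks: 34 // 7 = 4 -> 20 weekdays
Remaining 6 days starting on Wednesday:
  Wed(w), Thu(w), Fri(w), Sat(-), Sun(-), Mon(w) -> 4 weekdays
Total business days: 20 + 4 = 24

24


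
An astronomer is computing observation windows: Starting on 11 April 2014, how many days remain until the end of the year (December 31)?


Start: April 11, 2014
End: December 31, 2014
Days left in April: 19
May: 31
June: 30
July: 31
August: 31
... plus remaining months
Sum of remaining months: 245
Total: 19 + 245 = 264

264


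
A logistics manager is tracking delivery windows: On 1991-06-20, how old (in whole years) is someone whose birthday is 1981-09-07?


Birth: 1981-09-07
Reference: 1991-06-20
Year difference: 1991 - 1981 = 10
Has birthday (09-07) occurred by 06-20? No
Birthday not yet reached this year -> subtract 1
Age in full years: 9

9


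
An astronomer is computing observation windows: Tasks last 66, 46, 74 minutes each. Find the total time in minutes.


Durations: 66, 46, 74
Running sum: 66
+ 46 = 112
+ 74 = 186
Total duration: 186 minutes
That is 3 hours and 6 minutes

186


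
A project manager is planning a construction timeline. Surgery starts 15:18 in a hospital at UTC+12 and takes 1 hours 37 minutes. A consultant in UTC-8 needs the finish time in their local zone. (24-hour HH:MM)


Start: 15:18 in UTC+12
Step 1 - add duration:
  minutes: 18 + 37 = 55
  hours: 15 + 1 + 0 = 16
  end in UTC+12: 16:55
Step 2 - convert UTC+12 -> UTC-8:
  offset difference: -8 - (12) = -20 hours
  16 + (-20) = -4 -> mod 24 = 20
Result: 20:55 in UTC-8

20:55


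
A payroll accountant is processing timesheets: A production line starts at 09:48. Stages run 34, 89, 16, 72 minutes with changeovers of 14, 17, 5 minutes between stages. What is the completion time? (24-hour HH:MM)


Start: 09:48 = 588 min from midnight
  after task 1 (34 min): 10:22
  after break (14 min): 10:36
  after task 2 (89 min): 12:05
  after break (17 min): 12:22
  after task 3 (16 min): 12:38
  after break (5 min): 12:43
  after task 4 (72 min): 13:55
Total elapsed: 247 minutes
End time: 13:55

13:55


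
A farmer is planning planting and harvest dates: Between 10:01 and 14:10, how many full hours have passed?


Start: 10:01
End: 14:10
Hour difference: 14 - 10 = 4 hours
Minute difference: 10 - 1 = 9 minutes
Total minutes: 249
Complete hours: 249 / 60 = 4 (remainder 9)

4


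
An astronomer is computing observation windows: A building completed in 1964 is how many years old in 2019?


Birth year: 1964
Current year: 2019
Age = current year - birth year
Age = 2019 - 1964 = 55

55


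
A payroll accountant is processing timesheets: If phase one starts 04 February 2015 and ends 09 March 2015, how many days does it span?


Start date: 2015-02-04
End date: 2015-03-09
Feb 2015: +25 days
Mar 2015: +8 days
Total: 33 days

33


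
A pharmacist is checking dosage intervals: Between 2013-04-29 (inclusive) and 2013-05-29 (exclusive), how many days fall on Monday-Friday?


Start: 2013-04-29 (Monday)
End (exclusive): 2013-05-29 (Wednesday)
Total calendar days: 30
Full weeks: 30 // 7 = 4 -> 20 weekdays
Remaining 2 days starting on Monday:
  Mon(w), Tue(w) -> 2 weekdays
Total business days: 20 + 2 = 22

22


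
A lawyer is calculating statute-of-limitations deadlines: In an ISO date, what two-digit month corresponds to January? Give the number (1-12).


Calendar month order:
1. January <--
2. February
January is month number 1

1


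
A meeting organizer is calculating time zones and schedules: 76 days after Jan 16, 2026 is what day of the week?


Start: 2026-01-16 (Friday)
Step 1 - find target date: add 76 days
  2026-01-16 + 76 days = 2026-04-02
Step 2 - day of week:
  76 mod 7 = 6
  Friday + 6 days -> Thursday
Result: Thursday (2026-04-02)

Thursday


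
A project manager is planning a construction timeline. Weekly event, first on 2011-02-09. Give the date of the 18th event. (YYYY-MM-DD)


First occurrence: 2011-02-09 (occurrence 1)
Each occurrence is 7 days after the previous.
Occurrence 18 is 17 weeks after the first.
17 weeks = 119 days
2011-02-09 + 119 days = 2011-06-08

2011-06-08


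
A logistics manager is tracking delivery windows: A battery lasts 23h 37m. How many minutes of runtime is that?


Hours: 23
Extra minutes: 37
Minutes per hour: 60
Hours to minutes: 23 x 60 = 1380
Total: 1380 + 37 = 1417

1417


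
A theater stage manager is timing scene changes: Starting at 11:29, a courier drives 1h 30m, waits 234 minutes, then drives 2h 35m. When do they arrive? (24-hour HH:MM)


Depart: 11:29
Leg 1: +90 min -> 12:59
Layover: +234 min -> 16:53
Leg 2: +155 min -> 19:28
Total travel: 479 minutes = 7h 59m
Arrival: 19:28

19:28


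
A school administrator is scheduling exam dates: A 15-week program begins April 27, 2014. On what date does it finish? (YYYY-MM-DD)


Start: 2014-04-27
Weeks to add: 15
Convert to days: 15 x 7 = 105 days
Add 105 days to 2014-04-27
Result: 2014-08-10

2014-08-10


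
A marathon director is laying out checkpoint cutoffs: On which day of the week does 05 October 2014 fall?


Date: 2014-10-05
January 1, 2014 is a Wednesday
Day of year: 278
Offset from Jan 1: 277 days
277 mod 7 = 4
Result: Sunday

Sunday


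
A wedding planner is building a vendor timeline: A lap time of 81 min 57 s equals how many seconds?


Minutes: 81
Seconds: 57
Convert minutes to seconds: 81 x 60 = 4860
Add remaining seconds: 4860 + 57 = 4917

4917


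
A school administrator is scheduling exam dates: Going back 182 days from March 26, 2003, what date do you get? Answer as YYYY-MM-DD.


Start: 2003-03-26
Subtracting 182 days
Days already passed in March: 26
After going back through March: 156 more days to subtract
February 2003: 28 days, 128 remaining
January 2003: 31 days, 97 remaining
December 2002: 31 days, 66 remaining
November 2002: 30 days, 36 remaining
Result: 2002-09-25

2002-09-25


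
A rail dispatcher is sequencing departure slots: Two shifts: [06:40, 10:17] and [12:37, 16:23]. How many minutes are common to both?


Interval A: [400, 617] minutes from midnight
Interval B: [757, 983] minutes from midnight
Overlap start = max(400, 757) = 757
Overlap end = min(617, 983) = 617
End <= start, so the intervals do not overlap: 0 minutes

0


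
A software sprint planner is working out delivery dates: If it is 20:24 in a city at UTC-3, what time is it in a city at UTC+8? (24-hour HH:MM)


Local time: 20:24 at UTC-3 (offset -3h)
Target zone: UTC+8 (offset 8h)
Difference: 8 - (-3) = 11 hours
Calculation: 20 + (11) = 31
Wraparound: (31) mod 24 = 7
Result: 07:24

07:24


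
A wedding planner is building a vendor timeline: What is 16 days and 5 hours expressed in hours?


Days: 16
Extra hours: 5
Hours per day: 24
Days to hours: 16 x 24 = 384
Total: 384 + 5 = 389

389


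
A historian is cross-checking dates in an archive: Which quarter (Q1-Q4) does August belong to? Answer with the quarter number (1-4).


Month: August (month 8)
Q1: January-March (months 1-3)
Q2: April-June (months 4-6)
Q3: July-September (months 7-9)
Q4: October-December (months 10-12)
Month 8 falls in Q3

3


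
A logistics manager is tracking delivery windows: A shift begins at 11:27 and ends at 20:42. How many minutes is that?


Start time: 11:27 = 687 minutes from midnight
End time: 20:42 = 1242 minutes from midnight
Difference: 1242 - 687 = 555 minutes
That is 9 hours and 15 minutes

555


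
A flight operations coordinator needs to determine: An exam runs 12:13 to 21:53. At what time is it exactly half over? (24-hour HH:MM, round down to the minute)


Start time: 12:13 = 733 minutes from midnight
End time: 21:53 = 1313 minutes from midnight
Sum: 733 + 1313 = 2046
Midpoint: 2046 / 2 = 1023 minutes
Convert: 1023 / 60 = 17 hours, 3 minutes
Result: 17:03

17:03


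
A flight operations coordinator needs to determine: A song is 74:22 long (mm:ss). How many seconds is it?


Minutes: 74
Extra seconds: 22
Seconds per minute: 60
Minutes to seconds: 74 x 60 = 4440
Total: 4440 + 22 = 4462

4462


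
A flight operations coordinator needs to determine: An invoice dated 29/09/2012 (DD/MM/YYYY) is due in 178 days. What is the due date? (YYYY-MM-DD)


Start: 2012-09-29
Adding 178 days
Days remaining in September: 1
After September: 177 days still to add
October 2012: 31 days, 146 remaining
November 2012: 30 days, 116 remaining
December 2012: 31 days, 85 remaining
January 2013: 31 days, 54 remaining
Result: 2013-03-26

2013-03-26


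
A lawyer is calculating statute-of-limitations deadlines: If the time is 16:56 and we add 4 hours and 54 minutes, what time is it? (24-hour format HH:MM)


Start time: 16:56
Adding: 4 hours 54 minutes
Minutes: 56 + 54 = 110
Minute overflow: 110 >= 60, so carry 1 hour, minutes = 50
Hours: 16 + 4 + 1 = 21
Result: 21:50

21:50


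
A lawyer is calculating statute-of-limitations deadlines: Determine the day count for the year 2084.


Year: 2084
Check leap year rules:
Divisible by 4? Yes
Divisible by 100? No
2084 is a leap year
Days: 366

366


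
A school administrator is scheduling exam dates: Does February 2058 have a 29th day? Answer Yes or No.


Year: 2058
Divisible by 4? 2058 / 4 = 514.5 -> No
Not divisible by 4, so NOT a leap year

No


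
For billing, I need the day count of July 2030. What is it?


Month: July
Year: 2030
July is a 31-day month
Total: 31 days

31


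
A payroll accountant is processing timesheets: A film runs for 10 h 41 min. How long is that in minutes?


Hours: 10
Minutes: 41
Convert hours to minutes: 10 x 60 = 600
Add remaining minutes: 600 + 41 = 641

641


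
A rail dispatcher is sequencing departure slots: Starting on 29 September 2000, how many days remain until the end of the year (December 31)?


Start: September 29, 2000
End: December 31, 2000
Days left in September: 1
October: 31
November: 30
December: 31
Sum of remaining months: 92
Total: 1 + 92 = 93

93


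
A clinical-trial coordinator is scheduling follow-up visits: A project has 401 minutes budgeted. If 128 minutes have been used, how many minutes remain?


Total budget: 401 minutes
Time used: 128 minutes
Remaining: 401 - 128 = 273 minutes
Percent used: 31.9%
Percent remaining: 68.1%

273


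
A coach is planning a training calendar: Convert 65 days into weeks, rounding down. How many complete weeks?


Total days: 65
Days per week: 7
Division: 65 / 7 = 9 remainder 2
Complete weeks: 9
Remaining days: 2

9


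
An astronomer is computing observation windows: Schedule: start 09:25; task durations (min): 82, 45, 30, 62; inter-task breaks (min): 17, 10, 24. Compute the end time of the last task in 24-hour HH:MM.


Start: 09:25 = 565 min from midnight
  after task 1 (82 min): 10:47
  after break (17 min): 11:04
  after task 2 (45 min): 11:49
  after break (10 min): 11:59
  after task 3 (30 min): 12:29
  after break (24 min): 12:53
  after task 4 (62 min): 13:55
Total elapsed: 270 minutes
End time: 13:55

13:55


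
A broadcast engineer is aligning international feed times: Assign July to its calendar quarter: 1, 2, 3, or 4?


Month: July (month 7)
Q1: January-March (months 1-3)
Q2: April-June (months 4-6)
Q3: July-September (months 7-9)
Q4: October-December (months 10-12)
Month 7 falls in Q3

3


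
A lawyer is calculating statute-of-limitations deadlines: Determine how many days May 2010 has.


Month: May
Year: 2010
May is a 31-day month
Total: 31 days

31


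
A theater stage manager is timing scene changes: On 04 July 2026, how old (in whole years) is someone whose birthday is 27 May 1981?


Birth: 1981-05-27
Reference: 2026-07-04
Year difference: 2026 - 1981 = 45
Has birthday (05-27) occurred by 07-04? Yes
Age in full years: 45

45


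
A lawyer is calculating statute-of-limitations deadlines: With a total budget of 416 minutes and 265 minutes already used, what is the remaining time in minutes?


Total budget: 416 minutes
Time used: 265 minutes
Remaining: 416 - 265 = 151 minutes
Percent used: 63.7%
Percent remaining: 36.3%

151


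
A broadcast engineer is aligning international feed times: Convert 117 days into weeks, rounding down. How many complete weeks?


Total days: 117
Days per week: 7
Division: 117 / 7 = 16 remainder 5
Complete weeks: 16
Remaining days: 5

16


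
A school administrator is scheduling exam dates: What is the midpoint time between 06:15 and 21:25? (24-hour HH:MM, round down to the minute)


Start time: 06:15 = 375 minutes from midnight
End time: 21:25 = 1285 minutes from midnight
Sum: 375 + 1285 = 1660
Midpoint: 1660 / 2 = 830 minutes
Convert: 830 / 60 = 13 hours, 50 minutes
Result: 13:50

13:50


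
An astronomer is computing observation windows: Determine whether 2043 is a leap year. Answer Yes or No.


Year: 2043
Divisible by 4? 2043 / 4 = 510.75 -> No
Not divisible by 4, so NOT a leap year

No


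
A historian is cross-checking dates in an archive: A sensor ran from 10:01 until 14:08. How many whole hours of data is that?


Start: 10:01
End: 14:08
Hour difference: 14 - 10 = 4 hours
Minute difference: 8 - 1 = 7 minutes
Total minutes: 247
Complete hours: 247 / 60 = 4 (remainder 7)

4


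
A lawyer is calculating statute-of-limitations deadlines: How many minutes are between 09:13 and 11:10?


Start time: 09:13 = 553 minutes from midnight
End time: 11:10 = 670 minutes from midnight
Difference: 670 - 553 = 117 minutes
That is 1 hours and 57 minutes

117


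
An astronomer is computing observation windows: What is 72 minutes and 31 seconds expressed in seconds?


Minutes: 72
Extra seconds: 31
Seconds per minute: 60
Minutes to seconds: 72 x 60 = 4320
Total: 4320 + 31 = 4351

4351


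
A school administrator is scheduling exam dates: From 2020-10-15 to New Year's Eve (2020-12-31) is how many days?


Start: October 15, 2020
End: December 31, 2020
Days left in October: 16
November: 30
December: 31
Sum of remaining months: 61
Total: 16 + 61 = 77

77


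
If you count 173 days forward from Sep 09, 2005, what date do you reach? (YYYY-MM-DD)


Start: 2005-09-09
Adding 173 days
Days remaining in September: 21
After September: 152 days still to add
October 2005: 31 days, 121 remaining
November 2005: 30 days, 91 remaining
December 2005: 31 days, 60 remaining
January 2006: 31 days, 29 remaining
Result: 2006-03-01

2006-03-01


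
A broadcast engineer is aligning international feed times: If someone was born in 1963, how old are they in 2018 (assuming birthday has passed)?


Birth year: 1963
Current year: 2018
Age = current year - birth year
Age = 2018 - 1963 = 55

55


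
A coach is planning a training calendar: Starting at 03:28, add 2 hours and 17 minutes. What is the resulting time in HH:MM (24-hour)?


Start time: 03:28
Adding: 2 hours 17 minutes
Minutes: 28 + 17 = 45
Hours: 3 + 2 + 0 = 5
Result: 05:45

05:45


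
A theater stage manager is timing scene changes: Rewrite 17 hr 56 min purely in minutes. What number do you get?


Hours: 17
Extra minutes: 56
Minutes per hour: 60
Hours to minutes: 17 x 60 = 1020
Total: 1020 + 56 = 1076

1076
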